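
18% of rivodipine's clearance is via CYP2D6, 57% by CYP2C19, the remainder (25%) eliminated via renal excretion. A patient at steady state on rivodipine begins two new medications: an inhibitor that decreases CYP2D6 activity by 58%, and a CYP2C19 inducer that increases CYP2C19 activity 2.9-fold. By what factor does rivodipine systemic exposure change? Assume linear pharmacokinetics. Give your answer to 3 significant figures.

0.505

The CYP2D6 pathway (18% of clearance) drops to 0.42× activity: 0.18 × 0.42 = 0.0756.
The CYP2C19 pathway (57% of clearance) is boosted to 2.9× activity: 0.57 × 2.9 = 1.653.
The remaining 25% of clearance is unaffected.
Relative clearance = 0.0756 + 1.653 + 0.25 = 1.9786.
Net systemic exposure ratio = 1 / 1.9786 = 0.505.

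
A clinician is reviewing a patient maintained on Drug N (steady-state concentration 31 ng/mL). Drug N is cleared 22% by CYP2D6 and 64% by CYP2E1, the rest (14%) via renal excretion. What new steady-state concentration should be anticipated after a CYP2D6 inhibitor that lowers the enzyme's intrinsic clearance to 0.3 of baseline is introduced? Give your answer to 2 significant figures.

37 ng/mL

The CYP2D6 pathway (22% of clearance) is reduced to 0.3× activity: 0.22 × 0.3 = 0.066.
CYP2E1 (64%) and the residual 14% are unaffected.
Relative clearance = 0.066 + 0.64 + 0.14 = 0.846.
New steady-state concentration = baseline ÷ relative clearance = 31 / 0.846 = 37 ng/mL.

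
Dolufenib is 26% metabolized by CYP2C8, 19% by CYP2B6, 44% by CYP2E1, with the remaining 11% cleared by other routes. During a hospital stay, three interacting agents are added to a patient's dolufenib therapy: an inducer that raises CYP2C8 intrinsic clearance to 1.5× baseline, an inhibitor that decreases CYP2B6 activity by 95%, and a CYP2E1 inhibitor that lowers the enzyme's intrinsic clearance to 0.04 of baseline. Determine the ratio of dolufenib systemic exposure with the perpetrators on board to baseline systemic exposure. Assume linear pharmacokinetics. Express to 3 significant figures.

CYP2C8: 0.26 × 1.5 = 0.39
CYP2B6: 0.19 × 0.05 = 0.0095
CYP2E1: 0.44 × 0.04 = 0.0176
Other: 0.11 (unchanged)
Relative clearance = 0.39 + 0.0095 + 0.0176 + 0.11 = 0.5271.
Net systemic exposure ratio = 1 / 0.5271 = 1.90.

1.90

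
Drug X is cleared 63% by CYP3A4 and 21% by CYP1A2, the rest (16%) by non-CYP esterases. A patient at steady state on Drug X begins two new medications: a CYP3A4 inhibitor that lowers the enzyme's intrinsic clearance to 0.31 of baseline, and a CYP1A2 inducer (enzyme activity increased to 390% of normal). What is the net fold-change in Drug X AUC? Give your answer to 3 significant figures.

The CYP3A4 pathway (63% of clearance) is reduced to 0.31× activity: 0.63 × 0.31 = 0.1953.
The CYP1A2 pathway (21% of clearance) rises to 3.9× activity: 0.21 × 3.9 = 0.819.
Non-CYP routes (16%) are unchanged.
New clearance relative to baseline: 0.1953 + 0.819 + 0.16 = 1.1743.
Net AUC ratio = 1 / 1.1743 = 0.852.

0.852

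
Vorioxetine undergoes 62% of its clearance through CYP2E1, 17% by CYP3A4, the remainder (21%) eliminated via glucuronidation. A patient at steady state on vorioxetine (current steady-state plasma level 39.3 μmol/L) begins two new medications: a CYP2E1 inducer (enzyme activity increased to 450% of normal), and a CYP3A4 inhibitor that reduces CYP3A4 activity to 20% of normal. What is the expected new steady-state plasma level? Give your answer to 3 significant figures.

CYP2E1: 0.62 × 4.5 = 2.79
CYP3A4: 0.17 × 0.2 = 0.034
Other: 0.21 (unchanged)
New clearance relative to baseline: 2.79 + 0.034 + 0.21 = 3.034.
Steady-state plasma level ∝ 1/CL: new value = 39.3 / 3.034 = 13.0 μmol/L.

13.0 μmol/L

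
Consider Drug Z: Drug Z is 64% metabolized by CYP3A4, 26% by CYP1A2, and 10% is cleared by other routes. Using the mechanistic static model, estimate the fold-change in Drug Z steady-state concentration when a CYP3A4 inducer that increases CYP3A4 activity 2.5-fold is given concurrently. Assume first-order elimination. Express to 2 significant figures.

0.51

The CYP3A4 pathway (64% of clearance) is boosted to 2.5× activity: 0.64 × 2.5 = 1.6.
CYP1A2 (26%) and the residual 10% are unaffected.
Relative clearance = 1.6 + 0.26 + 0.1 = 1.96.
Steady-state concentration is inversely proportional to clearance, so the fold-change is 1 / 1.96 = 0.51.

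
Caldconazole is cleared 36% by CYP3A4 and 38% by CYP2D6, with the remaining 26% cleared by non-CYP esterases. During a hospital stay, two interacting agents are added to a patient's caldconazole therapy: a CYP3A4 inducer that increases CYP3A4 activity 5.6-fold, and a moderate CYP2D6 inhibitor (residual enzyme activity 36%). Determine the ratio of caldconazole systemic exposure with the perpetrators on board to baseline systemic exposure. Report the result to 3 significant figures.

0.414

The CYP3A4 pathway (36% of clearance) rises to 5.6× activity: 0.36 × 5.6 = 2.016.
The CYP2D6 pathway (38% of clearance) drops to 0.36× activity: 0.38 × 0.36 = 0.1368.
Non-CYP routes (26%) are unchanged.
New clearance relative to baseline: 2.016 + 0.1368 + 0.26 = 2.4128.
Because systemic exposure varies inversely with clearance, the combined effect is 1 / 2.4128 = 0.414.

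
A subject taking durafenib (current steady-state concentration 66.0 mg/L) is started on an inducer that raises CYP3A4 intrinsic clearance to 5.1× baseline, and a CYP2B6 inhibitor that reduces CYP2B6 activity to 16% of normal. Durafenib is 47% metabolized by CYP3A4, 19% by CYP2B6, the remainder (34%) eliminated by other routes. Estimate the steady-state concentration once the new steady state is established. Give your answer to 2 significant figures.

The CYP3A4 pathway (47% of clearance) rises to 5.1× activity: 0.47 × 5.1 = 2.397.
The CYP2B6 pathway (19% of clearance) falls to 0.16× activity: 0.19 × 0.16 = 0.0304.
The remaining 34% of clearance is unaffected.
Relative clearance = 2.397 + 0.0304 + 0.34 = 2.7674.
Steady-state concentration ∝ 1/CL: new value = 66.0 / 2.7674 = 24 mg/L.

24 mg/L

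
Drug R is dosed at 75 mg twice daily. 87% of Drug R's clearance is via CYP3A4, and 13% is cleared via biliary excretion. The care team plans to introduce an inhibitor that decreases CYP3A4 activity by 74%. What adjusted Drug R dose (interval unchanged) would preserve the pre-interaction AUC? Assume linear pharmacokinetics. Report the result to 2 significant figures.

27 mg

The CYP3A4 pathway (87% of clearance) is reduced to 0.26× activity: 0.87 × 0.26 = 0.2262.
The remaining 13% of clearance is unaffected.
CL_new/CL_old = 0.2262 + 0.13 = 0.3562.
Css,avg = (dose rate)/CL, so holding Css fixed requires dose ∝ CL: 75 × 0.3562 = 27 mg.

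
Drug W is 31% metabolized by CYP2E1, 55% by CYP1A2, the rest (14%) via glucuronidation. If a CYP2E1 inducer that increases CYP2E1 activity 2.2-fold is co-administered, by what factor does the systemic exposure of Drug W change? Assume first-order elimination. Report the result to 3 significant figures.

CYP2E1: 0.31 × 2.2 = 0.682
CYP1A2: 0.55 (unchanged)
Other: 0.14 (unchanged)
Relative clearance = 0.682 + 0.55 + 0.14 = 1.372.
Systemic exposure ratio = CL_old/CL_new = 1 / 1.372 = 0.729.

0.729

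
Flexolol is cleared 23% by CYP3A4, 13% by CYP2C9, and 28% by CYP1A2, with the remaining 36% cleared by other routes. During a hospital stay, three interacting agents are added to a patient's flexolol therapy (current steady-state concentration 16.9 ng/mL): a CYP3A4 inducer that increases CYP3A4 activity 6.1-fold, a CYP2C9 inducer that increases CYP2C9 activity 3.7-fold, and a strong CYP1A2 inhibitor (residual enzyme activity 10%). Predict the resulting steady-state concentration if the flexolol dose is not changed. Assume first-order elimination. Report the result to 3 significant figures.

The CYP3A4 pathway (23% of clearance) increases to 6.1× activity: 0.23 × 6.1 = 1.403.
The CYP2C9 pathway (13% of clearance) is boosted to 3.7× activity: 0.13 × 3.7 = 0.481.
The CYP1A2 pathway (28% of clearance) falls to 0.1× activity: 0.28 × 0.1 = 0.028.
Non-CYP routes (36%) are unchanged.
Relative clearance = 1.403 + 0.481 + 0.028 + 0.36 = 2.272.
Steady-state concentration ∝ 1/CL: new value = 16.9 / 2.272 = 7.44 ng/mL.

7.44 ng/mL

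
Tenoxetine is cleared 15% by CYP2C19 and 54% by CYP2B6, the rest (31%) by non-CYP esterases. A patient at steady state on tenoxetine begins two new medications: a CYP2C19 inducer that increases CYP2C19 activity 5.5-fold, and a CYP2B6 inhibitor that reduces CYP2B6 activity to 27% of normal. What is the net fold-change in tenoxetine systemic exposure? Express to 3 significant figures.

0.781

The CYP2C19 pathway (15% of clearance) increases to 5.5× activity: 0.15 × 5.5 = 0.825.
The CYP2B6 pathway (54% of clearance) falls to 0.27× activity: 0.54 × 0.27 = 0.1458.
The remaining 31% of clearance is unaffected.
CL_new/CL_old = 0.825 + 0.1458 + 0.31 = 1.2808.
Net systemic exposure ratio = 1 / 1.2808 = 0.781.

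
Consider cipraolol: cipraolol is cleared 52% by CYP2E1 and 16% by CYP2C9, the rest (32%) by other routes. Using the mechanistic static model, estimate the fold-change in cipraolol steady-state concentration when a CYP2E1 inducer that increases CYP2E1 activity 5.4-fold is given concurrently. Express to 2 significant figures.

0.30

The CYP2E1 pathway (52% of clearance) is boosted to 5.4× activity: 0.52 × 5.4 = 2.808.
CYP2C9 (16%) and the residual 32% are unaffected.
Relative clearance = 2.808 + 0.16 + 0.32 = 3.288.
Since steady-state concentration ∝ 1/CL, the ratio is 1 / 3.288 = 0.30.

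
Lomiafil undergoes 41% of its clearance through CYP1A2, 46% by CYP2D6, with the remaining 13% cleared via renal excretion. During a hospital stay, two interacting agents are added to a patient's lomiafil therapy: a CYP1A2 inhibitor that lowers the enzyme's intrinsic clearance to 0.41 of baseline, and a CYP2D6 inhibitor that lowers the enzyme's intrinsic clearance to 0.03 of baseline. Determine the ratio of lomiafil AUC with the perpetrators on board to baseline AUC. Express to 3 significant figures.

3.21

CYP1A2: 0.41 × 0.41 = 0.1681
CYP2D6: 0.46 × 0.03 = 0.0138
Other: 0.13 (unchanged)
CL_new/CL_old = 0.1681 + 0.0138 + 0.13 = 0.3119.
Because AUC varies inversely with clearance, the combined effect is 1 / 0.3119 = 3.21.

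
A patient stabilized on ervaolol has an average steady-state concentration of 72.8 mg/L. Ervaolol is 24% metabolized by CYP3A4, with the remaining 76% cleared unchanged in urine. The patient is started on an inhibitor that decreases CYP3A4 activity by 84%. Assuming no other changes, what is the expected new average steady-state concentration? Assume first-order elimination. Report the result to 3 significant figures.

91.2 mg/L

The CYP3A4 pathway (24% of clearance) is reduced to 0.16× activity: 0.24 × 0.16 = 0.0384.
Non-CYP routes (76%) are unchanged.
New clearance relative to baseline: 0.0384 + 0.76 = 0.7984.
New average steady-state concentration = baseline ÷ relative clearance = 72.8 / 0.7984 = 91.2 mg/L.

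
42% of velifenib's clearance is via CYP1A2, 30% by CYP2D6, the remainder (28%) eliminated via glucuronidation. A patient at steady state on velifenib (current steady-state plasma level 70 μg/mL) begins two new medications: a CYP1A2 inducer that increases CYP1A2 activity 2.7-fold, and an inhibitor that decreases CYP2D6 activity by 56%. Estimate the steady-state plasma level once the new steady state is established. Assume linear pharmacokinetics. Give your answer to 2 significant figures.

The CYP1A2 pathway (42% of clearance) increases to 2.7× activity: 0.42 × 2.7 = 1.134.
The CYP2D6 pathway (30% of clearance) drops to 0.44× activity: 0.3 × 0.44 = 0.132.
The remaining 28% of clearance is unaffected.
New clearance relative to baseline: 1.134 + 0.132 + 0.28 = 1.546.
Dividing the baseline by the relative clearance: 70 / 1.546 = 45 μg/mL.

45 μg/mL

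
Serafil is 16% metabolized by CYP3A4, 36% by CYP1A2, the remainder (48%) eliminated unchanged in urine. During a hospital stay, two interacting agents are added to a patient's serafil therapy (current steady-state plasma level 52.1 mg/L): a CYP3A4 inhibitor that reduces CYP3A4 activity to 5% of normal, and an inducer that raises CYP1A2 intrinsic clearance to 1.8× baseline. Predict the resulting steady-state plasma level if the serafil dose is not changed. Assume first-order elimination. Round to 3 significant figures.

45.9 mg/L

The CYP3A4 pathway (16% of clearance) is reduced to 0.05× activity: 0.16 × 0.05 = 0.008.
The CYP1A2 pathway (36% of clearance) rises to 1.8× activity: 0.36 × 1.8 = 0.648.
The remaining 48% of clearance is unaffected.
Relative clearance = 0.008 + 0.648 + 0.48 = 1.136.
New steady-state plasma level = 52.1 / 1.136 = 45.9 mg/L (concentration scales inversely with clearance).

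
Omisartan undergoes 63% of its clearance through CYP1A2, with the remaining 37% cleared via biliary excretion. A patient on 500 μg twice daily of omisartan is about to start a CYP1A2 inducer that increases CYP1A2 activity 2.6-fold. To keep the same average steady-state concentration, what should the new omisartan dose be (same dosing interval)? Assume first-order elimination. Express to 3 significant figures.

1.00 × 10³ μg

CYP1A2: 0.63 × 2.6 = 1.638
Other: 0.37 (unchanged)
New clearance relative to baseline: 1.638 + 0.37 = 2.008.
Exposure is unchanged when dose changes in proportion to clearance. New dose = 500 μg × 2.008 = 1.00 × 10³ μg.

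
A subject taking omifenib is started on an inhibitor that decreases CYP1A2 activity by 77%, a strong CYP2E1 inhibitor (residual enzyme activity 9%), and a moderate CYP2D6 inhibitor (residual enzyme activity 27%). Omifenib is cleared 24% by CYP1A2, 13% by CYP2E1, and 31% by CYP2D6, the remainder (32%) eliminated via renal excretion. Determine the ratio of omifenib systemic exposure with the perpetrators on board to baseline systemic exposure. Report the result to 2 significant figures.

The CYP1A2 pathway (24% of clearance) drops to 0.23× activity: 0.24 × 0.23 = 0.0552.
The CYP2E1 pathway (13% of clearance) is reduced to 0.09× activity: 0.13 × 0.09 = 0.0117.
The CYP2D6 pathway (31% of clearance) falls to 0.27× activity: 0.31 × 0.27 = 0.0837.
The remaining 32% of clearance is unaffected.
Relative clearance = 0.0552 + 0.0117 + 0.0837 + 0.32 = 0.4706.
Because systemic exposure varies inversely with clearance, the combined effect is 1 / 0.4706 = 2.1.

2.1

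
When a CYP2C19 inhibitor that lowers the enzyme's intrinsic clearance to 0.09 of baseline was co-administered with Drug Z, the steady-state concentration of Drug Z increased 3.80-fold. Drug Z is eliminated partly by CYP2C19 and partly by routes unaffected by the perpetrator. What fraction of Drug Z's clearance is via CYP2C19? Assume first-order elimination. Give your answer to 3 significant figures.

0.810

Write x for the fraction cleared via CYP2C19. The observed steady-state concentration change means clearance fell to 1/3.80 = 0.2632 of baseline.
Only the CYP2C19 route changed, so 0.2632 = x·0.09 + (1 − x), giving x = 0.810.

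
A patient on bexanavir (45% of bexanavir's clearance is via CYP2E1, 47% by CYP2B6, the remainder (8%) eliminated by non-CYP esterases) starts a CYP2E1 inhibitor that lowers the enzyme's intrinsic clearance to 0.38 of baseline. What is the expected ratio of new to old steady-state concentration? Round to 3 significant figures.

1.39

CYP2E1: 0.45 × 0.38 = 0.171
CYP2B6: 0.47 (unchanged)
Other: 0.08 (unchanged)
CL_new/CL_old = 0.171 + 0.47 + 0.08 = 0.721.
Since steady-state concentration ∝ 1/CL, the ratio is 1 / 0.721 = 1.39.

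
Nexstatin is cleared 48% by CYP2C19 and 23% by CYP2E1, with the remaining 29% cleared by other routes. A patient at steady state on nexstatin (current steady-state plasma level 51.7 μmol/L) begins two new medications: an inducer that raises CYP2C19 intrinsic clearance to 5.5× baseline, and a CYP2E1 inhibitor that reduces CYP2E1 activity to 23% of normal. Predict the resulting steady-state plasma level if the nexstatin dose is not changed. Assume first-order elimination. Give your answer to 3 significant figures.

17.3 μmol/L

CYP2C19: 0.48 × 5.5 = 2.64
CYP2E1: 0.23 × 0.23 = 0.0529
Other: 0.29 (unchanged)
CL_new/CL_old = 2.64 + 0.0529 + 0.29 = 2.9829.
New steady-state plasma level = 51.7 / 2.9829 = 17.3 μmol/L (concentration scales inversely with clearance).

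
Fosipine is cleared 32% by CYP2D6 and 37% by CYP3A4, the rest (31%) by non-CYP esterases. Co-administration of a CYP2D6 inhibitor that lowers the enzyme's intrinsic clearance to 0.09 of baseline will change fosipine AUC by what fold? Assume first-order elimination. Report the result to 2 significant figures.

The CYP2D6 pathway (32% of clearance) is reduced to 0.09× activity: 0.32 × 0.09 = 0.0288.
CYP3A4 (37%) and the residual 31% are unaffected.
Relative clearance = 0.0288 + 0.37 + 0.31 = 0.7088.
AUC ratio = CL_old/CL_new = 1 / 0.7088 = 1.4.

1.4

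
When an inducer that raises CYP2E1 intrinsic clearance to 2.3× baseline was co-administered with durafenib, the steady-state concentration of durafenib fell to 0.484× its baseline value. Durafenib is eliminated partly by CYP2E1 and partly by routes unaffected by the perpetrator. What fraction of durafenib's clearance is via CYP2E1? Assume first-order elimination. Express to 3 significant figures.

CL'/CL = 1 / 0.484 = 2.066
2.3·fm + (1 − fm) = 2.066
fm = (2.066 − 1) / (2.3 − 1) = 0.820

0.820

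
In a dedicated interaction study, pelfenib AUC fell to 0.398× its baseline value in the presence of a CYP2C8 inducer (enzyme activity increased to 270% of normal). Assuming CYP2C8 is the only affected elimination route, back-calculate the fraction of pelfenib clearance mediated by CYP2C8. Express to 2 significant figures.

0.89

Let fm be the CYP2C8 fraction. New clearance relative to baseline = fm × 2.7 + (1 − fm).
AUC ratio = 1 / (new CL fraction), so new CL fraction = 1 / 0.398 = 2.513.
fm × 2.7 + 1 − fm = 2.513  ⇒  fm × (2.7 − 1) = 1.513  ⇒  fm = 0.89.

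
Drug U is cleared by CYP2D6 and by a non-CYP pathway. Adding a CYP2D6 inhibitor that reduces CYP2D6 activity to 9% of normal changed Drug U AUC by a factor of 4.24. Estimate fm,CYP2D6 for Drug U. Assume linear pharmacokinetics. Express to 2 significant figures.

Let fm be the CYP2D6 fraction. New clearance relative to baseline = fm × 0.09 + (1 − fm).
AUC ratio = 1 / (new CL fraction), so new CL fraction = 1 / 4.24 = 0.2358.
fm × 0.09 + 1 − fm = 0.2358  ⇒  fm × (0.09 − 1) = −0.7642  ⇒  fm = 0.84.

0.84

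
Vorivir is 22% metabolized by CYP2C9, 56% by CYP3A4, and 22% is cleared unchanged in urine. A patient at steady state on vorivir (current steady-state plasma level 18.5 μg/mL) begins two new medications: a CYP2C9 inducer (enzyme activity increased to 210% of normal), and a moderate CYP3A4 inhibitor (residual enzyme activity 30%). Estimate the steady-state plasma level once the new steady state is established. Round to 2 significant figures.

22 μg/mL

CYP2C9: 0.22 × 2.1 = 0.462
CYP3A4: 0.56 × 0.3 = 0.168
Other: 0.22 (unchanged)
CL_new/CL_old = 0.462 + 0.168 + 0.22 = 0.85.
New steady-state plasma level = 18.5 / 0.85 = 22 μg/mL (concentration scales inversely with clearance).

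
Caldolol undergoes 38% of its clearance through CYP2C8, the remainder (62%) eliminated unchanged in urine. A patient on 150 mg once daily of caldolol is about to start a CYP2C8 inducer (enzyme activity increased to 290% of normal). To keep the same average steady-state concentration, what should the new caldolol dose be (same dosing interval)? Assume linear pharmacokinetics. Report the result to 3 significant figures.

258 mg

The CYP2C8 pathway (38% of clearance) rises to 2.9× activity: 0.38 × 2.9 = 1.102.
Non-CYP routes (62%) are unchanged.
CL_new/CL_old = 1.102 + 0.62 = 1.722.
Css,avg = (dose rate)/CL, so holding Css fixed requires dose ∝ CL: 150 × 1.722 = 258 mg.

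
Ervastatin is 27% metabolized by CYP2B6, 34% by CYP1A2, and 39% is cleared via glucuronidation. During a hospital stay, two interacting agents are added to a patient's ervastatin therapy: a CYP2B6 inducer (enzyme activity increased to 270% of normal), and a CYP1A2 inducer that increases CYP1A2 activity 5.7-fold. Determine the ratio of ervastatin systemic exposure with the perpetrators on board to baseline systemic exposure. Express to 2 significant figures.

The CYP2B6 pathway (27% of clearance) is boosted to 2.7× activity: 0.27 × 2.7 = 0.729.
The CYP1A2 pathway (34% of clearance) rises to 5.7× activity: 0.34 × 5.7 = 1.938.
The remaining 39% of clearance is unaffected.
New clearance relative to baseline: 0.729 + 1.938 + 0.39 = 3.057.
Net systemic exposure ratio = 1 / 3.057 = 0.33.

0.33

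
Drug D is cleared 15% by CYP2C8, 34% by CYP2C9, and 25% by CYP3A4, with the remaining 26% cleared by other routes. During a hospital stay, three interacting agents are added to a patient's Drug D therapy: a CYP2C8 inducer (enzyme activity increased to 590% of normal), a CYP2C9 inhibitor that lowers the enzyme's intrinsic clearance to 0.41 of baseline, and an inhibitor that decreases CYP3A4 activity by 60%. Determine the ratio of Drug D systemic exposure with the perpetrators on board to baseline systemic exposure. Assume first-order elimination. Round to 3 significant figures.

0.722

CYP2C8: 0.15 × 5.9 = 0.885
CYP2C9: 0.34 × 0.41 = 0.1394
CYP3A4: 0.25 × 0.4 = 0.1
Other: 0.26 (unchanged)
Relative clearance = 0.885 + 0.1394 + 0.1 + 0.26 = 1.3844.
Because systemic exposure varies inversely with clearance, the combined effect is 1 / 1.3844 = 0.722.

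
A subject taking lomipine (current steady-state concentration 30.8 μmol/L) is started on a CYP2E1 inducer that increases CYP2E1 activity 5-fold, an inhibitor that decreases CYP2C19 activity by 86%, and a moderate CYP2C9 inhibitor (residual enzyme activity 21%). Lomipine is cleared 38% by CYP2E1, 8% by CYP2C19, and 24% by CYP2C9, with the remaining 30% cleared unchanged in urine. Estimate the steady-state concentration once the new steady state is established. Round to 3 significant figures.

13.6 μmol/L

The CYP2E1 pathway (38% of clearance) increases to 5× activity: 0.38 × 5 = 1.9.
The CYP2C19 pathway (8% of clearance) is reduced to 0.14× activity: 0.08 × 0.14 = 0.0112.
The CYP2C9 pathway (24% of clearance) falls to 0.21× activity: 0.24 × 0.21 = 0.0504.
Non-CYP routes (30%) are unchanged.
CL_new/CL_old = 1.9 + 0.0112 + 0.0504 + 0.3 = 2.2616.
Dividing the baseline by the relative clearance: 30.8 / 2.2616 = 13.6 μmol/L.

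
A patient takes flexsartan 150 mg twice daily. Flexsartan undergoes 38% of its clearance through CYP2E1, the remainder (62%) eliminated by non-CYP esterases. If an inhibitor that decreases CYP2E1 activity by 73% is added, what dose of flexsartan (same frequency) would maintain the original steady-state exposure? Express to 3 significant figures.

108 mg

CYP2E1: 0.38 × 0.27 = 0.1026
Other: 0.62 (unchanged)
New clearance relative to baseline: 0.1026 + 0.62 = 0.7226.
Css,avg = (dose rate)/CL, so holding Css fixed requires dose ∝ CL: 150 × 0.7226 = 108 mg.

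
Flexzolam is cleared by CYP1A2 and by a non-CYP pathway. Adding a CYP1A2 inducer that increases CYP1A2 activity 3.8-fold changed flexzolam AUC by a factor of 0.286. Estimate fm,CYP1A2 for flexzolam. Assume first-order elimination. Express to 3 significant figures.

Write x for the fraction cleared via CYP1A2. The observed AUC change means clearance rose to 1/0.286 = 3.497 of baseline.
Only the CYP1A2 route changed, so 3.497 = x·3.8 + (1 − x), giving x = 0.892.

0.892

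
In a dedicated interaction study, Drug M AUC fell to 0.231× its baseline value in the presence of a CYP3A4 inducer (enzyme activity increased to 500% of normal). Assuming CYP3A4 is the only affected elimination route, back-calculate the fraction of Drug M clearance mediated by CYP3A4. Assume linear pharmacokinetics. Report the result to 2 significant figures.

0.83

CL'/CL = 1 / 0.231 = 4.329
5·fm + (1 − fm) = 4.329
fm = (4.329 − 1) / (5 − 1) = 0.83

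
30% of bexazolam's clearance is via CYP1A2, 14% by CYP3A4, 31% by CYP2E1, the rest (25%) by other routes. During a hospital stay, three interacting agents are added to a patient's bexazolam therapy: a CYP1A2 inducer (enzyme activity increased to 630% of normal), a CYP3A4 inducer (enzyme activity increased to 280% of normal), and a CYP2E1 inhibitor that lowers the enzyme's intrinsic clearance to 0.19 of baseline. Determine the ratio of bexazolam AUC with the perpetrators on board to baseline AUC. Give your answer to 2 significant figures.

The CYP1A2 pathway (30% of clearance) rises to 6.3× activity: 0.3 × 6.3 = 1.89.
The CYP3A4 pathway (14% of clearance) increases to 2.8× activity: 0.14 × 2.8 = 0.392.
The CYP2E1 pathway (31% of clearance) drops to 0.19× activity: 0.31 × 0.19 = 0.0589.
Non-CYP routes (25%) are unchanged.
Relative clearance = 1.89 + 0.392 + 0.0589 + 0.25 = 2.5909.
Net AUC ratio = 1 / 2.5909 = 0.39.

0.39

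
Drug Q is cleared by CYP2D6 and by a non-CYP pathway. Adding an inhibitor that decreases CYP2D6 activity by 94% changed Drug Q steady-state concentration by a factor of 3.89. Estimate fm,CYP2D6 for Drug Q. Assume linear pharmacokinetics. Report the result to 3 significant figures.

Write x for the fraction cleared via CYP2D6. The observed steady-state concentration change means clearance fell to 1/3.89 = 0.2571 of baseline.
Setting x·0.06 + (1 − x) = 0.2571 and solving: x = (0.2571 − 1)/(0.06 − 1) = 0.790.

0.790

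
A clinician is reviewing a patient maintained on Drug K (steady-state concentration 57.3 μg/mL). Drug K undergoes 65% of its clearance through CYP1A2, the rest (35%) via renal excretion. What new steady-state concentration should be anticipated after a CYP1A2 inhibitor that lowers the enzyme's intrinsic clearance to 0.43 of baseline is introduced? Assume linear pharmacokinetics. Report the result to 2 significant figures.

91 μg/mL

The CYP1A2 pathway (65% of clearance) drops to 0.43× activity: 0.65 × 0.43 = 0.2795.
The remaining 35% of clearance is unaffected.
Relative clearance = 0.2795 + 0.35 = 0.6295.
With dosing unchanged, steady-state concentration scales as 1/CL: 57.3 / 0.6295 = 91 μg/mL.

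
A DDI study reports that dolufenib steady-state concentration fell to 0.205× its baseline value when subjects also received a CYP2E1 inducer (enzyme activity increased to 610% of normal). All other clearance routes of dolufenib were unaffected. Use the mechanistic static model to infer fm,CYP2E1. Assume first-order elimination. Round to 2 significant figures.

0.76

Write x for the fraction cleared via CYP2E1. The observed steady-state concentration change means clearance rose to 1/0.205 = 4.878 of baseline.
Setting x·6.1 + (1 − x) = 4.878 and solving: x = (4.878 − 1)/(6.1 − 1) = 0.76.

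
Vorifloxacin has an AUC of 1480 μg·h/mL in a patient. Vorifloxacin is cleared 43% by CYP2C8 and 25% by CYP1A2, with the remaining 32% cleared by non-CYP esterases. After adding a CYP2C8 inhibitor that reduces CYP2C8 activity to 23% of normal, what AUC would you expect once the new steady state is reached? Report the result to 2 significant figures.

CYP2C8: 0.43 × 0.23 = 0.0989
CYP1A2: 0.25 (unchanged)
Other: 0.32 (unchanged)
New clearance relative to baseline: 0.0989 + 0.25 + 0.32 = 0.6689.
AUC ∝ 1/CL, so new value = 1480 / 0.6689 = 2.2 × 10³ μg·h/mL.

2.2 × 10³ μg·h/mL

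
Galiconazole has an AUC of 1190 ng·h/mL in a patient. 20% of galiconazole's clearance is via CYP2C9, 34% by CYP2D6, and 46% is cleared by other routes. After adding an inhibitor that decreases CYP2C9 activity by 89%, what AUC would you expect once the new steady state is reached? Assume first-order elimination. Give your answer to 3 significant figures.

The CYP2C9 pathway (20% of clearance) falls to 0.11× activity: 0.2 × 0.11 = 0.022.
CYP2D6 (34%) and the residual 46% are unaffected.
Relative clearance = 0.022 + 0.34 + 0.46 = 0.822.
AUC ∝ 1/CL, so new value = 1190 / 0.822 = 1.45 × 10³ ng·h/mL.

1.45 × 10³ ng·h/mL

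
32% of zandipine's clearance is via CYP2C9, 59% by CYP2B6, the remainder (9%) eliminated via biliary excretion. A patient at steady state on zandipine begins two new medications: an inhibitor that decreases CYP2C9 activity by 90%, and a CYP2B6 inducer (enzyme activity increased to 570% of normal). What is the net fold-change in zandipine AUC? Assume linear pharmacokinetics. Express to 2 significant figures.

The CYP2C9 pathway (32% of clearance) is reduced to 0.1× activity: 0.32 × 0.1 = 0.032.
The CYP2B6 pathway (59% of clearance) is boosted to 5.7× activity: 0.59 × 5.7 = 3.363.
The remaining 9% of clearance is unaffected.
CL_new/CL_old = 0.032 + 3.363 + 0.09 = 3.485.
Net AUC ratio = 1 / 3.485 = 0.29.

0.29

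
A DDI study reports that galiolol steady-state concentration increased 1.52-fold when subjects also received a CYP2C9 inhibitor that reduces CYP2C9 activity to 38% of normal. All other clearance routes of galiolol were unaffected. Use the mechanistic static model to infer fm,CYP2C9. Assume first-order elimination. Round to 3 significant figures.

0.552

CL'/CL = 1 / 1.52 = 0.6579
0.38·fm + (1 − fm) = 0.6579
fm = (0.6579 − 1) / (0.38 − 1) = 0.552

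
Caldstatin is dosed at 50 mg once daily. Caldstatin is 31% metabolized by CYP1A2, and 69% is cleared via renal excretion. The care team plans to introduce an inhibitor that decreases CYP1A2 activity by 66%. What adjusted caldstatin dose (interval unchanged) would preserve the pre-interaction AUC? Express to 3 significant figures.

39.8 mg

The CYP1A2 pathway (31% of clearance) is reduced to 0.34× activity: 0.31 × 0.34 = 0.1054.
Non-CYP routes (69%) are unchanged.
CL_new/CL_old = 0.1054 + 0.69 = 0.7954.
To maintain the same steady-state level, dose must scale with clearance: new dose = 50 × 0.7954 = 39.8 mg.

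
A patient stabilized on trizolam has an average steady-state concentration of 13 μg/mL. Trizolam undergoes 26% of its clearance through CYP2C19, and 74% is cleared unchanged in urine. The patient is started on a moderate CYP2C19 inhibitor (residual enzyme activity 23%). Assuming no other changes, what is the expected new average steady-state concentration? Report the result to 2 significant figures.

CYP2C19: 0.26 × 0.23 = 0.0598
Other: 0.74 (unchanged)
Relative clearance = 0.0598 + 0.74 = 0.7998.
New average steady-state concentration = baseline ÷ relative clearance = 13 / 0.7998 = 16 μg/mL.

16 μg/mL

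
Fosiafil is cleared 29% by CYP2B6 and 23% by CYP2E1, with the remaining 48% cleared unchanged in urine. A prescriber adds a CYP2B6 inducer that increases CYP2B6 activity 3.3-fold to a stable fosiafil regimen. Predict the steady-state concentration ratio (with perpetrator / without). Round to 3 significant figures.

CYP2B6: 0.29 × 3.3 = 0.957
CYP2E1: 0.23 (unchanged)
Other: 0.48 (unchanged)
New clearance relative to baseline: 0.957 + 0.23 + 0.48 = 1.667.
Steady-state concentration is inversely proportional to clearance, so the fold-change is 1 / 1.667 = 0.600.

0.600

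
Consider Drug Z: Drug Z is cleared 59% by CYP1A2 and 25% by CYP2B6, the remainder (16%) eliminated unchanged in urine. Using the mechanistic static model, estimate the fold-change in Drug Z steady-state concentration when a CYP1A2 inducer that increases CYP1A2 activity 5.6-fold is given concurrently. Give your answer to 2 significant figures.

0.27

CYP1A2: 0.59 × 5.6 = 3.304
CYP2B6: 0.25 (unchanged)
Other: 0.16 (unchanged)
New clearance relative to baseline: 3.304 + 0.25 + 0.16 = 3.714.
Since steady-state concentration ∝ 1/CL, the ratio is 1 / 3.714 = 0.27.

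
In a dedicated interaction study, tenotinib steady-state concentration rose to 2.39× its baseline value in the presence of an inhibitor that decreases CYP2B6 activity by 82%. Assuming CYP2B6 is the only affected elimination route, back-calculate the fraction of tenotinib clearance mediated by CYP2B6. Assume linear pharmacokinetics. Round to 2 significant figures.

0.71

CL'/CL = 1 / 2.39 = 0.4184
0.18·fm + (1 − fm) = 0.4184
fm = (0.4184 − 1) / (0.18 − 1) = 0.71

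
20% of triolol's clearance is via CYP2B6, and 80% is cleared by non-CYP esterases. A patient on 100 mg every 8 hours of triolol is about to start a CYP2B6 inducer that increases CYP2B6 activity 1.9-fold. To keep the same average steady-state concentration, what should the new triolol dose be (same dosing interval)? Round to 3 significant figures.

118 mg

CYP2B6: 0.2 × 1.9 = 0.38
Other: 0.8 (unchanged)
New clearance relative to baseline: 0.38 + 0.8 = 1.18.
To maintain the same steady-state level, dose must scale with clearance: new dose = 100 × 1.18 = 118 mg.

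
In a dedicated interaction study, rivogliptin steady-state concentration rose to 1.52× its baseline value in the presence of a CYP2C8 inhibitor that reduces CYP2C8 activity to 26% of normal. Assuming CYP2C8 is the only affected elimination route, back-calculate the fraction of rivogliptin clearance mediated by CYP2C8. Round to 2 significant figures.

0.46

Call the CYP2C8 fraction fm. After the interaction, CL_new/CL_old = fm × 0.26 + (1 − fm).
Steady-state concentration ratio = 1 / (new CL fraction), so new CL fraction = 1 / 1.52 = 0.6579.
fm × 0.26 + 1 − fm = 0.6579  ⇒  fm × (0.26 − 1) = −0.3421  ⇒  fm = 0.46.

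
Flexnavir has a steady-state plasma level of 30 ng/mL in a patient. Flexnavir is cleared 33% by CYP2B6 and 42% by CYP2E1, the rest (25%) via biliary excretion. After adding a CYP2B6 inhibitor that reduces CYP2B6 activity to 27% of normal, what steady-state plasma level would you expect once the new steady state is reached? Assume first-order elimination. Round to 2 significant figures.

40 ng/mL

CYP2B6: 0.33 × 0.27 = 0.0891
CYP2E1: 0.42 (unchanged)
Other: 0.25 (unchanged)
New clearance relative to baseline: 0.0891 + 0.42 + 0.25 = 0.7591.
Steady-state plasma level ∝ 1/CL, so new value = 30 / 0.7591 = 40 ng/mL.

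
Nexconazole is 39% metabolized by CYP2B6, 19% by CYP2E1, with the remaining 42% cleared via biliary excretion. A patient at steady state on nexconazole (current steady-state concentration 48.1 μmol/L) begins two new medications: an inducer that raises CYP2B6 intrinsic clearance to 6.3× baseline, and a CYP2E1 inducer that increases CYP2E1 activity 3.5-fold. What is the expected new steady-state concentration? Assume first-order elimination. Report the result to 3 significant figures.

CYP2B6: 0.39 × 6.3 = 2.457
CYP2E1: 0.19 × 3.5 = 0.665
Other: 0.42 (unchanged)
New clearance relative to baseline: 2.457 + 0.665 + 0.42 = 3.542.
New steady-state concentration = 48.1 / 3.542 = 13.6 μmol/L (concentration scales inversely with clearance).

13.6 μmol/L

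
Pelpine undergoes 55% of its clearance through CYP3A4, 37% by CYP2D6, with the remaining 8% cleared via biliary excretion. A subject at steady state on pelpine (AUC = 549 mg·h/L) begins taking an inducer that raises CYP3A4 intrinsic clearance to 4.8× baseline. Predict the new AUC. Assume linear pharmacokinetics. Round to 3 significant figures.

The CYP3A4 pathway (55% of clearance) rises to 4.8× activity: 0.55 × 4.8 = 2.64.
CYP2D6 (37%) and the residual 8% are unaffected.
New clearance relative to baseline: 2.64 + 0.37 + 0.08 = 3.09.
New AUC = baseline ÷ relative clearance = 549 / 3.09 = 178 mg·h/L.

178 mg·h/L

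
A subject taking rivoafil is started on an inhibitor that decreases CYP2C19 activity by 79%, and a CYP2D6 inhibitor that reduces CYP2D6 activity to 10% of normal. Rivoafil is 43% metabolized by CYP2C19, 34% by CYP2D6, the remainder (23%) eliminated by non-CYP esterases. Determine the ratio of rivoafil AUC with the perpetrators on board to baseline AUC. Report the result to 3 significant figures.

CYP2C19: 0.43 × 0.21 = 0.0903
CYP2D6: 0.34 × 0.1 = 0.034
Other: 0.23 (unchanged)
New clearance relative to baseline: 0.0903 + 0.034 + 0.23 = 0.3543.
Because AUC varies inversely with clearance, the combined effect is 1 / 0.3543 = 2.82.

2.82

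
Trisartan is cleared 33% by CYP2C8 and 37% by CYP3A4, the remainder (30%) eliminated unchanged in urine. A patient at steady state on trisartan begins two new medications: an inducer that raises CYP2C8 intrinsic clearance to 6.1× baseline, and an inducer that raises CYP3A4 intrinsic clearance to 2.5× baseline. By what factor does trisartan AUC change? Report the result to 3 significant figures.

0.309

The CYP2C8 pathway (33% of clearance) is boosted to 6.1× activity: 0.33 × 6.1 = 2.013.
The CYP3A4 pathway (37% of clearance) rises to 2.5× activity: 0.37 × 2.5 = 0.925.
Non-CYP routes (30%) are unchanged.
Relative clearance = 2.013 + 0.925 + 0.3 = 3.238.
AUC ∝ 1/CL: fold-change = 1 / 3.238 = 0.309.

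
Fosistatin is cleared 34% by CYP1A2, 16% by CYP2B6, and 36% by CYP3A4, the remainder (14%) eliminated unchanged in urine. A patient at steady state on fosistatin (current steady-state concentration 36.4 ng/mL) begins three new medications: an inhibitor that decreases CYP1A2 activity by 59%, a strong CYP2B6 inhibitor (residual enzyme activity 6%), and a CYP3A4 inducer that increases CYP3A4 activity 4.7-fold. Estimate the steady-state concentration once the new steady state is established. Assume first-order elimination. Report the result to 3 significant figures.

CYP1A2: 0.34 × 0.41 = 0.1394
CYP2B6: 0.16 × 0.06 = 0.0096
CYP3A4: 0.36 × 4.7 = 1.692
Other: 0.14 (unchanged)
Relative clearance = 0.1394 + 0.0096 + 1.692 + 0.14 = 1.981.
New steady-state concentration = 36.4 / 1.981 = 18.4 ng/mL (concentration scales inversely with clearance).

18.4 ng/mL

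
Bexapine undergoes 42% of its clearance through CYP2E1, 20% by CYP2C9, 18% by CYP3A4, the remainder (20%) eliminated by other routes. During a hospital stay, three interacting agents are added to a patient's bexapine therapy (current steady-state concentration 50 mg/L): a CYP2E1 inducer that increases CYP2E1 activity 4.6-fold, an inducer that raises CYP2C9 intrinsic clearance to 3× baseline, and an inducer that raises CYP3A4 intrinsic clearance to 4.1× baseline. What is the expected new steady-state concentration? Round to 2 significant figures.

14 mg/L

CYP2E1: 0.42 × 4.6 = 1.932
CYP2C9: 0.2 × 3 = 0.6
CYP3A4: 0.18 × 4.1 = 0.738
Other: 0.2 (unchanged)
CL_new/CL_old = 1.932 + 0.6 + 0.738 + 0.2 = 3.47.
Steady-state concentration ∝ 1/CL: new value = 50 / 3.47 = 14 mg/L.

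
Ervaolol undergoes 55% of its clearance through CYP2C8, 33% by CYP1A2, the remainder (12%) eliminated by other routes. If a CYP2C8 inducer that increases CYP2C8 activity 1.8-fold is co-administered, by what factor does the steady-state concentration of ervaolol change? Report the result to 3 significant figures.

CYP2C8: 0.55 × 1.8 = 0.99
CYP1A2: 0.33 (unchanged)
Other: 0.12 (unchanged)
New clearance relative to baseline: 0.99 + 0.33 + 0.12 = 1.44.
Since steady-state concentration ∝ 1/CL, the ratio is 1 / 1.44 = 0.694.

0.694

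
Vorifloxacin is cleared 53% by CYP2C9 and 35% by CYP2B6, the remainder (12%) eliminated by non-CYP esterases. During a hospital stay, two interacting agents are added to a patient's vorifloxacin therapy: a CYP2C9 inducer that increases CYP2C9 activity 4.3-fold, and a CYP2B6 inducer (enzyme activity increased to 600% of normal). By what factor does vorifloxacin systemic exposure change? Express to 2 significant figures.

CYP2C9: 0.53 × 4.3 = 2.279
CYP2B6: 0.35 × 6 = 2.1
Other: 0.12 (unchanged)
New clearance relative to baseline: 2.279 + 2.1 + 0.12 = 4.499.
Because systemic exposure varies inversely with clearance, the combined effect is 1 / 4.499 = 0.22.

0.22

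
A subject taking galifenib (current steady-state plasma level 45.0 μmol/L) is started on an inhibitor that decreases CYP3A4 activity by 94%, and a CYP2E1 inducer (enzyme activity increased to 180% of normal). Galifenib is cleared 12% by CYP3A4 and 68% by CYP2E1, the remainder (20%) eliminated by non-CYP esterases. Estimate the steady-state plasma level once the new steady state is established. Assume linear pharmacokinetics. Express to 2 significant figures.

31 μmol/L

The CYP3A4 pathway (12% of clearance) falls to 0.06× activity: 0.12 × 0.06 = 0.0072.
The CYP2E1 pathway (68% of clearance) increases to 1.8× activity: 0.68 × 1.8 = 1.224.
The remaining 20% of clearance is unaffected.
New clearance relative to baseline: 0.0072 + 1.224 + 0.2 = 1.4312.
Steady-state plasma level ∝ 1/CL: new value = 45.0 / 1.4312 = 31 μmol/L.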